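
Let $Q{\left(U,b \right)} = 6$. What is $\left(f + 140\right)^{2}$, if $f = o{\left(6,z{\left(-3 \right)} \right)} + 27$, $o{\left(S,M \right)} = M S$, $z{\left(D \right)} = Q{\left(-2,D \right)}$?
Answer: $41209$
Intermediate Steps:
$z{\left(D \right)} = 6$
$f = 63$ ($f = 6 \cdot 6 + 27 = 36 + 27 = 63$)
$\left(f + 140\right)^{2} = \left(63 + 140\right)^{2} = 203^{2} = 41209$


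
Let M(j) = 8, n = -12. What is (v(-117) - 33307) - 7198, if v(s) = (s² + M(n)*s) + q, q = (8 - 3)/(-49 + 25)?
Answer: -666053/24 ≈ -27752.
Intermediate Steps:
q = -5/24 (q = 5/(-24) = 5*(-1/24) = -5/24 ≈ -0.20833)
v(s) = -5/24 + s² + 8*s (v(s) = (s² + 8*s) - 5/24 = -5/24 + s² + 8*s)
(v(-117) - 33307) - 7198 = ((-5/24 + (-117)² + 8*(-117)) - 33307) - 7198 = ((-5/24 + 13689 - 936) - 33307) - 7198 = (306067/24 - 33307) - 7198 = -493301/24 - 7198 = -666053/24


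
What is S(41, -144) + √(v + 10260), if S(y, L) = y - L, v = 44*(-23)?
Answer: 185 + 68*√2 ≈ 281.17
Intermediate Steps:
v = -1012
S(41, -144) + √(v + 10260) = (41 - 1*(-144)) + √(-1012 + 10260) = (41 + 144) + √9248 = 185 + 68*√2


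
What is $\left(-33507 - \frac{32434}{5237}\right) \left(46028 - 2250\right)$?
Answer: $- \frac{7683415184354}{5237} \approx -1.4671 \cdot 10^{9}$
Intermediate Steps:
$\left(-33507 - \frac{32434}{5237}\right) \left(46028 - 2250\right) = \left(-33507 - \frac{32434}{5237}\right) 43778 = \left(- \frac{175508593}{5237}\right) 43778 = - \frac{7683415184354}{5237}$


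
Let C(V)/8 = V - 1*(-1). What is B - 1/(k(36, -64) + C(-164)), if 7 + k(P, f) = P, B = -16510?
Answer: -21050249/1275 ≈ -16510.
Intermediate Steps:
C(V) = 8 + 8*V (C(V) = 8*(V - 1*(-1)) = 8*(V + 1) = 8*(1 + V) = 8 + 8*V)
k(P, f) = -7 + P
B - 1/(k(36, -64) + C(-164)) = -16510 - 1/((-7 + 36) + (8 + 8*(-164))) = -16510 - 1/(29 + (8 - 1312)) = -16510 - 1/(29 - 1304) = -16510 - 1/(-1275) = -16510 - 1*(-1/1275) = -16510 + 1/1275 = -21050249/1275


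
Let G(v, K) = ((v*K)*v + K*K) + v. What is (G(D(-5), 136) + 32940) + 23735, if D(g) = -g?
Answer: 78576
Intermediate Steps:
G(v, K) = v + K² + K*v² (G(v, K) = ((K*v)*v + K²) + v = (K*v² + K²) + v = (K² + K*v²) + v = v + K² + K*v²)
(G(D(-5), 136) + 32940) + 23735 = ((-1*(-5) + 136² + 136*(-1*(-5))²) + 32940) + 23735 = ((5 + 18496 + 136*5²) + 32940) + 23735 = ((5 + 18496 + 136*25) + 32940) + 23735 = ((5 + 18496 + 3400) + 32940) + 23735 = (21901 + 32940) + 23735 = 54841 + 23735 = 78576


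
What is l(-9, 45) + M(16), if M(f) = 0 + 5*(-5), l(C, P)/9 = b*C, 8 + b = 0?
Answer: 623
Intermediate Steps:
b = -8 (b = -8 + 0 = -8)
l(C, P) = -72*C (l(C, P) = 9*(-8*C) = -72*C)
M(f) = -25 (M(f) = 0 - 25 = -25)
l(-9, 45) + M(16) = -72*(-9) - 25 = 648 - 25 = 623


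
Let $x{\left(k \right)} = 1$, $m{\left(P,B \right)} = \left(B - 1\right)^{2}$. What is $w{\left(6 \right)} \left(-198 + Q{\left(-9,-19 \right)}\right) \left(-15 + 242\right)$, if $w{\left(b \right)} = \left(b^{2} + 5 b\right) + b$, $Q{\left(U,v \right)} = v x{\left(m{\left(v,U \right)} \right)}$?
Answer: $-3546648$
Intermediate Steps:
$m{\left(P,B \right)} = \left(-1 + B\right)^{2}$
$Q{\left(U,v \right)} = v$ ($Q{\left(U,v \right)} = v 1 = v$)
$w{\left(b \right)} = b^{2} + 6 b$
$w{\left(6 \right)} \left(-198 + Q{\left(-9,-19 \right)}\right) \left(-15 + 242\right) = 6 \left(6 + 6\right) \left(-198 - 19\right) \left(-15 + 242\right) = 6 \cdot 12 \left(\left(-217\right) 227\right) = 72 \left(-49259\right) = -3546648$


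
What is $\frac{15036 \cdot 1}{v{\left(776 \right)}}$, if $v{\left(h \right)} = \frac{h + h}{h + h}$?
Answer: $15036$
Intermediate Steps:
$v{\left(h \right)} = 1$ ($v{\left(h \right)} = \frac{2 h}{2 h} = 2 h \frac{1}{2 h} = 1$)
$\frac{15036 \cdot 1}{v{\left(776 \right)}} = \frac{15036 \cdot 1}{1} = 15036 \cdot 1 = 15036$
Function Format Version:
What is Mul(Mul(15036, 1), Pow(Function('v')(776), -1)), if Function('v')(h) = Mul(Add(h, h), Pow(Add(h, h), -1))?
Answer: 15036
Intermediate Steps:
Function('v')(h) = 1 (Function('v')(h) = Mul(Mul(2, h), Pow(Mul(2, h), -1)) = Mul(Mul(2, h), Mul(Rational(1, 2), Pow(h, -1))) = 1)
Mul(Mul(15036, 1), Pow(Function('v')(776), -1)) = Mul(Mul(15036, 1), Pow(1, -1)) = Mul(15036, 1) = 15036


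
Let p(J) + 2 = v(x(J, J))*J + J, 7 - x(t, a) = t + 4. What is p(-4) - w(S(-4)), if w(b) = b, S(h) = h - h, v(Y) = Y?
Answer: -34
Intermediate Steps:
x(t, a) = 3 - t (x(t, a) = 7 - (t + 4) = 7 - (4 + t) = 7 + (-4 - t) = 3 - t)
p(J) = -2 + J + J*(3 - J) (p(J) = -2 + ((3 - J)*J + J) = -2 + (J*(3 - J) + J) = -2 + (J + J*(3 - J)) = -2 + J + J*(3 - J))
S(h) = 0
p(-4) - w(S(-4)) = (-2 - 4 - 1*(-4)*(-3 - 4)) - 1*0 = (-2 - 4 - 1*(-4)*(-7)) + 0 = (-2 - 4 - 28) + 0 = -34 + 0 = -34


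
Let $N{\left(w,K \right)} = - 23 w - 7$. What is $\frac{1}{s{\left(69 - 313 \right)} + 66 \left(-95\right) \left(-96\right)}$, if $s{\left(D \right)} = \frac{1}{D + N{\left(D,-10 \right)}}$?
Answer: $\frac{5361}{3226893121} \approx 1.6614 \cdot 10^{-6}$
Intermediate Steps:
$N{\left(w,K \right)} = -7 - 23 w$
$s{\left(D \right)} = \frac{1}{-7 - 22 D}$ ($s{\left(D \right)} = \frac{1}{D - \left(7 + 23 D\right)} = \frac{1}{-7 - 22 D}$)
$\frac{1}{s{\left(69 - 313 \right)} + 66 \left(-95\right) \left(-96\right)} = \frac{1}{- \frac{1}{7 + 22 \left(69 - 313\right)} + 66 \left(-95\right) \left(-96\right)} = \frac{1}{- \frac{1}{7 + 22 \left(69 - 313\right)} - -601920} = \frac{1}{- \frac{1}{7 + 22 \left(-244\right)} + 601920} = \frac{1}{- \frac{1}{7 - 5368} + 601920} = \frac{1}{- \frac{1}{-5361} + 601920} = \frac{1}{\left(-1\right) \left(- \frac{1}{5361}\right) + 601920} = \frac{1}{\frac{1}{5361} + 601920} = \frac{1}{\frac{3226893121}{5361}} = \frac{5361}{3226893121}$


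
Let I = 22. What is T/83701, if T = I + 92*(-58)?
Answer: -5314/83701 ≈ -0.063488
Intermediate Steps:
T = -5314 (T = 22 + 92*(-58) = 22 - 5336 = -5314)
T/83701 = -5314/83701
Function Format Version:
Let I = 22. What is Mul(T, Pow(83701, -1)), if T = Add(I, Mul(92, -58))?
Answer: Rational(-5314, 83701) ≈ -0.063488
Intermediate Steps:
T = -5314 (T = Add(22, Mul(92, -58)) = Add(22, -5336) = -5314)
Mul(T, Pow(83701, -1)) = Mul(-5314, Pow(83701, -1)) = Mul(-5314, Rational(1, 83701)) = Rational(-5314, 83701)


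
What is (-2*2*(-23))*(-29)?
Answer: -2668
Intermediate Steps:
(-2*2*(-23))*(-29) = -4*(-23)*(-29) = 92*(-29) = -2668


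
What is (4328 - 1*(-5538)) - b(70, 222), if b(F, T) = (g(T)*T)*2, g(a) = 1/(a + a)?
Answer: 9865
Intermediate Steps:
g(a) = 1/(2*a)
b(F, T) = 1 (b(F, T) = ((1/(2*T))*T)*2 = (1/2)*2 = 1)
(4328 - 1*(-5538)) - b(70, 222) = (4328 - 1*(-5538)) - 1*1 = (4328 + 5538) - 1 = 9866 - 1 = 9865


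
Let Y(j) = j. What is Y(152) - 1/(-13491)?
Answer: 2050633/13491 ≈ 152.00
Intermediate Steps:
Y(152) - 1/(-13491) = 152 - 1/(-13491) = 152 - 1*(-1/13491) = 152 + 1/13491 = 2050633/13491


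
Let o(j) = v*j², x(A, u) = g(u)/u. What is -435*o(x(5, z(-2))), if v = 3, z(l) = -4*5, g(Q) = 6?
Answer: -2349/20 ≈ -117.45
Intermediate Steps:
z(l) = -20
x(A, u) = 6/u
o(j) = 3*j²
-435*o(x(5, z(-2))) = -1305*(6/(-20))² = -1305*(6*(-1/20))² = -1305*(-3/10)² = -1305*9/100 = -435*27/100 = -2349/20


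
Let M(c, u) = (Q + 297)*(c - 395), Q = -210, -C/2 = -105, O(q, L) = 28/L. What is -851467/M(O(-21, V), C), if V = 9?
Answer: 2554401/102283 ≈ 24.974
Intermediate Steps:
C = 210 (C = -2*(-105) = 210)
M(c, u) = -34365 + 87*c (M(c, u) = (-210 + 297)*(c - 395) = 87*(-395 + c) = -34365 + 87*c)
-851467/M(O(-21, V), C) = -851467/(-34365 + 87*(28/9)) = -851467/(-34365 + 812/3) = -851467/(-102283/3) = -851467*(-3)/102283 = -1*(-2554401/102283) = 2554401/102283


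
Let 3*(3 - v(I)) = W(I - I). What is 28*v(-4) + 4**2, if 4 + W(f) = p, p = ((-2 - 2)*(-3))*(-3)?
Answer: 1420/3 ≈ 473.33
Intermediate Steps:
p = -36 (p = -4*(-3)*(-3) = 12*(-3) = -36)
W(f) = -40 (W(f) = -4 - 36 = -40)
v(I) = 49/3 (v(I) = 3 - 1/3*(-40) = 3 + 40/3 = 49/3)
28*v(-4) + 4**2 = 28*(49/3) + 4**2 = 1372/3 + 16 = 1420/3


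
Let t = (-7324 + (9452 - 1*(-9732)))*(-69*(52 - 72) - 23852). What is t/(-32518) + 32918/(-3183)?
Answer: 423628055918/51752397 ≈ 8185.7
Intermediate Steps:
t = -266517920 (t = (-7324 + (9452 + 9732))*(-69*(-20) - 23852) = (-7324 + 19184)*(1380 - 23852) = 11860*(-22472) = -266517920)
t/(-32518) + 32918/(-3183) = -266517920/(-32518) + 32918/(-3183) = -266517920*(-1/32518) + 32918*(-1/3183) = 133258960/16259 - 32918/3183 = 423628055918/51752397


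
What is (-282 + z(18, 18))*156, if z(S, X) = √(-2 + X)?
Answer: -43368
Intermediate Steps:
(-282 + z(18, 18))*156 = (-282 + √(-2 + 18))*156 = (-282 + √16)*156 = (-282 + 4)*156 = -278*156 = -43368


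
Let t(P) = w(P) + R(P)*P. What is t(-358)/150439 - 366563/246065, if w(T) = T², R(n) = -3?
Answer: -23344422687/37017772535 ≈ -0.63063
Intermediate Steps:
t(P) = P² - 3*P
t(-358)/150439 - 366563/246065 = -358*(-3 - 358)/150439 - 366563/246065 = -358*(-361)*(1/150439) - 366563*1/246065 = 129238*(1/150439) - 366563/246065 = 129238/150439 - 366563/246065 = -23344422687/37017772535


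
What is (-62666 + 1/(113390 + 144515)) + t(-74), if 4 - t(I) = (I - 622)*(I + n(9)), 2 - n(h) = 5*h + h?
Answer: -38778079989/257905 ≈ -1.5036e+5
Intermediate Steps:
n(h) = 2 - 6*h (n(h) = 2 - (5*h + h) = 2 - 6*h)
t(I) = 4 - (-622 + I)*(-52 + I) (t(I) = 4 - (I - 622)*(I + (2 - 6*9)) = 4 - (-622 + I)*(I + (2 - 54)) = 4 - (-622 + I)*(I - 52) = 4 - (-622 + I)*(-52 + I))
(-62666 + 1/(113390 + 144515)) + t(-74) = (-62666 + 1/(113390 + 144515)) + (-32340 - 1*(-74)² + 674*(-74)) = (-62666 + 1/257905) + (-32340 - 1*5476 - 49876) = (-62666 + 1/257905) + (-32340 - 5476 - 49876) = -16161874729/257905 - 87692 = -38778079989/257905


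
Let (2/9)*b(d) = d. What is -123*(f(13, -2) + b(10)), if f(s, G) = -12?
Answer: -4059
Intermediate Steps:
b(d) = 9*d/2
-123*(f(13, -2) + b(10)) = -123*(-12 + (9/2)*10) = -123*(-12 + 45) = -123*33 = -4059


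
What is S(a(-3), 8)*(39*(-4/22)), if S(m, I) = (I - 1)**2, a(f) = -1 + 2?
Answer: -3822/11 ≈ -347.45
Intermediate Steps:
a(f) = 1
S(m, I) = (-1 + I)**2
S(a(-3), 8)*(39*(-4/22)) = (-1 + 8)**2*(39*(-4/22)) = 7**2*(39*(-4*1/22)) = 49*(39*(-2/11)) = 49*(-78/11) = -3822/11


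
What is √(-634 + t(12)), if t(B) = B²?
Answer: 7*I*√10 ≈ 22.136*I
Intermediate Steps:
√(-634 + t(12)) = √(-634 + 12²) = √(-634 + 144) = √(-490) = 7*I*√10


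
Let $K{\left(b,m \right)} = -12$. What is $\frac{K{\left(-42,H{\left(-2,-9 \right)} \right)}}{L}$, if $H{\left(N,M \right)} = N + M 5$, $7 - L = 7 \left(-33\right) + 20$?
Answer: $- \frac{6}{109} \approx -0.055046$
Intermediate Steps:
$L = 218$ ($L = 7 - \left(7 \left(-33\right) + 20\right) = 7 - \left(-231 + 20\right) = 7 - -211 = 7 + 211 = 218$)
$H{\left(N,M \right)} = N + 5 M$
$\frac{K{\left(-42,H{\left(-2,-9 \right)} \right)}}{L} = - \frac{12}{218} = \left(-12\right) \frac{1}{218} = - \frac{6}{109}$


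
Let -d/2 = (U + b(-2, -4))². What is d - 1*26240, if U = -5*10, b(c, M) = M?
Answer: -32072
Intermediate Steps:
U = -50
d = -5832 (d = -2*(-50 - 4)² = -2*(-54)² = -2*2916 = -5832)
d - 1*26240 = -5832 - 1*26240 = -5832 - 26240 = -32072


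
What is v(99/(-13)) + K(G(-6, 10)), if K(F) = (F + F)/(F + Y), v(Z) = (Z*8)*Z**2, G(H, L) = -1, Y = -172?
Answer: -1342889422/380081 ≈ -3533.2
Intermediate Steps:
v(Z) = 8*Z**3 (v(Z) = (8*Z)*Z**2 = 8*Z**3)
K(F) = 2*F/(-172 + F) (K(F) = (F + F)/(F - 172) = (2*F)/(-172 + F) = 2*F/(-172 + F))
v(99/(-13)) + K(G(-6, 10)) = 8*(99/(-13))**3 + 2*(-1)/(-172 - 1) = 8*(99*(-1/13))**3 + 2*(-1)/(-173) = 8*(-99/13)**3 + 2*(-1)*(-1/173) = 8*(-970299/2197) + 2/173 = -7762392/2197 + 2/173 = -1342889422/380081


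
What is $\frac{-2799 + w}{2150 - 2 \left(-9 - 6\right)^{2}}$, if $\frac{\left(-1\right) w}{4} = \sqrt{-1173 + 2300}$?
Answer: $- \frac{2799}{1700} - \frac{7 \sqrt{23}}{425} \approx -1.7255$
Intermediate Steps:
$w = - 28 \sqrt{23}$ ($w = - 4 \sqrt{-1173 + 2300} = - 4 \sqrt{1127} = - 4 \cdot 7 \sqrt{23} = - 28 \sqrt{23} \approx -134.28$)
$\frac{-2799 + w}{2150 - 2 \left(-9 - 6\right)^{2}} = \frac{-2799 - 28 \sqrt{23}}{2150 - 2 \left(-9 - 6\right)^{2}} = \frac{-2799 - 28 \sqrt{23}}{2150 - 2 \left(-15\right)^{2}} = \frac{-2799 - 28 \sqrt{23}}{2150 - 450} = \frac{-2799 - 28 \sqrt{23}}{1700} = \left(-2799 - 28 \sqrt{23}\right) \frac{1}{1700} = - \frac{2799}{1700} - \frac{7 \sqrt{23}}{425}$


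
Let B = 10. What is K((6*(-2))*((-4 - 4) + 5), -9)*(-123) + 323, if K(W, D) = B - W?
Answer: 3521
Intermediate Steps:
K(W, D) = 10 - W
K((6*(-2))*((-4 - 4) + 5), -9)*(-123) + 323 = (10 - 6*(-2)*((-4 - 4) + 5))*(-123) + 323 = (10 - (-12)*(-8 + 5))*(-123) + 323 = (10 - (-12)*(-3))*(-123) + 323 = (10 - 1*36)*(-123) + 323 = (10 - 36)*(-123) + 323 = -26*(-123) + 323 = 3198 + 323 = 3521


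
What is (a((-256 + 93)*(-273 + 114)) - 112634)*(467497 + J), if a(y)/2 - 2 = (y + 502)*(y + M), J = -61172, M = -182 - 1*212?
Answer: 547917740748300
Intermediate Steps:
M = -394 (M = -182 - 212 = -394)
a(y) = 4 + 2*(-394 + y)*(502 + y) (a(y) = 4 + 2*((y + 502)*(y - 394)) = 4 + 2*((502 + y)*(-394 + y)) = 4 + 2*((-394 + y)*(502 + y)) = 4 + 2*(-394 + y)*(502 + y))
(a((-256 + 93)*(-273 + 114)) - 112634)*(467497 + J) = ((-395572 + 2*((-256 + 93)*(-273 + 114))**2 + 216*((-256 + 93)*(-273 + 114))) - 112634)*(467497 - 61172) = ((-395572 + 2*(-163*(-159))**2 + 216*(-163*(-159))) - 112634)*406325 = ((-395572 + 2*25917**2 + 216*25917) - 112634)*406325 = ((-395572 + 2*671690889 + 5598072) - 112634)*406325 = ((-395572 + 1343381778 + 5598072) - 112634)*406325 = (1348584278 - 112634)*406325 = 1348471644*406325 = 547917740748300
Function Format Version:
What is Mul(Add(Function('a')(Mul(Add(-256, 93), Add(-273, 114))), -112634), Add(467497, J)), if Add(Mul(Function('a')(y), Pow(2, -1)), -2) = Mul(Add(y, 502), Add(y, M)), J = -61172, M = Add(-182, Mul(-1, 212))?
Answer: 547917740748300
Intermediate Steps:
M = -394 (M = Add(-182, -212) = -394)
Function('a')(y) = Add(4, Mul(2, Add(-394, y), Add(502, y))) (Function('a')(y) = Add(4, Mul(2, Mul(Add(y, 502), Add(y, -394)))) = Add(4, Mul(2, Mul(Add(502, y), Add(-394, y)))) = Add(4, Mul(2, Mul(Add(-394, y), Add(502, y)))) = Add(4, Mul(2, Add(-394, y), Add(502, y))))
Mul(Add(Function('a')(Mul(Add(-256, 93), Add(-273, 114))), -112634), Add(467497, J)) = Mul(Add(Add(-395572, Mul(2, Pow(Mul(Add(-256, 93), Add(-273, 114)), 2)), Mul(216, Mul(Add(-256, 93), Add(-273, 114)))), -112634), Add(467497, -61172)) = Mul(Add(Add(-395572, Mul(2, Pow(Mul(-163, -159), 2)), Mul(216, Mul(-163, -159))), -112634), 406325) = Mul(Add(Add(-395572, Mul(2, Pow(25917, 2)), Mul(216, 25917)), -112634), 406325) = Mul(Add(Add(-395572, Mul(2, 671690889), 5598072), -112634), 406325) = Mul(Add(Add(-395572, 1343381778, 5598072), -112634), 406325) = Mul(Add(1348584278, -112634), 406325) = Mul(1348471644, 406325) = 547917740748300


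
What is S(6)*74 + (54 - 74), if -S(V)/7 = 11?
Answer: -5718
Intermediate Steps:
S(V) = -77 (S(V) = -7*11 = -77)
S(6)*74 + (54 - 74) = -77*74 + (54 - 74) = -5698 - 20 = -5718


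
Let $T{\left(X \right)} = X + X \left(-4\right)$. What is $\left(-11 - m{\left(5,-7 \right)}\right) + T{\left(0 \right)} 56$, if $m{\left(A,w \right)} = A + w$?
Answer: $-9$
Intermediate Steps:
$T{\left(X \right)} = - 3 X$ ($T{\left(X \right)} = X - 4 X = - 3 X$)
$\left(-11 - m{\left(5,-7 \right)}\right) + T{\left(0 \right)} 56 = \left(-11 - \left(5 - 7\right)\right) + \left(-3\right) 0 \cdot 56 = \left(-11 - -2\right) + 0 \cdot 56 = \left(-11 + 2\right) + 0 = -9 + 0 = -9$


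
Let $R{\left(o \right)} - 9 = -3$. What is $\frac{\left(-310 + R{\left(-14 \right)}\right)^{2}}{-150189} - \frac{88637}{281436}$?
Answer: $- \frac{4369054641}{4696510156} \approx -0.93028$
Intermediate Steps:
$R{\left(o \right)} = 6$ ($R{\left(o \right)} = 9 - 3 = 6$)
$\frac{\left(-310 + R{\left(-14 \right)}\right)^{2}}{-150189} - \frac{88637}{281436} = \frac{\left(-310 + 6\right)^{2}}{-150189} - \frac{88637}{281436} = \left(-304\right)^{2} \left(- \frac{1}{150189}\right) - \frac{88637}{281436} = 92416 \left(- \frac{1}{150189}\right) - \frac{88637}{281436} = - \frac{92416}{150189} - \frac{88637}{281436} = - \frac{4369054641}{4696510156}$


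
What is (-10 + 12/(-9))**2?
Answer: 1156/9 ≈ 128.44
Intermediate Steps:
(-10 + 12/(-9))**2 = (-10 + 12*(-1/9))**2 = (-10 - 4/3)**2 = (-34/3)**2 = 1156/9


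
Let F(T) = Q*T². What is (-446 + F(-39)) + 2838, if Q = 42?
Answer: 66274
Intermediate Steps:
F(T) = 42*T²
(-446 + F(-39)) + 2838 = (-446 + 42*(-39)²) + 2838 = (-446 + 42*1521) + 2838 = (-446 + 63882) + 2838 = 63436 + 2838 = 66274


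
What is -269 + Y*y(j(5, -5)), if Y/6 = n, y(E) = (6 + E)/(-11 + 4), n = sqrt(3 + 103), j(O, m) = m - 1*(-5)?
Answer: -269 - 36*sqrt(106)/7 ≈ -321.95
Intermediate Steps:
j(O, m) = 5 + m (j(O, m) = m + 5 = 5 + m)
n = sqrt(106) ≈ 10.296
y(E) = -6/7 - E/7 (y(E) = (6 + E)/(-7) = (6 + E)*(-1/7) = -6/7 - E/7)
Y = 6*sqrt(106) ≈ 61.774
-269 + Y*y(j(5, -5)) = -269 + (6*sqrt(106))*(-6/7 - (5 - 5)/7) = -269 + (6*sqrt(106))*(-6/7 - 1/7*0) = -269 + (6*sqrt(106))*(-6/7 + 0) = -269 + (6*sqrt(106))*(-6/7) = -269 - 36*sqrt(106)/7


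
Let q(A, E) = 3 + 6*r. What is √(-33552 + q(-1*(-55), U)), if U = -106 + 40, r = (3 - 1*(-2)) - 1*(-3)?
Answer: I*√33501 ≈ 183.03*I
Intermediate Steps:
r = 8 (r = (3 + 2) + 3 = 5 + 3 = 8)
U = -66
q(A, E) = 51 (q(A, E) = 3 + 6*8 = 3 + 48 = 51)
√(-33552 + q(-1*(-55), U)) = √(-33552 + 51) = √(-33501) = I*√33501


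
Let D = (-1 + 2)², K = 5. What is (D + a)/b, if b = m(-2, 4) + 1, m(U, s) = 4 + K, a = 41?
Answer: 21/5 ≈ 4.2000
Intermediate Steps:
m(U, s) = 9 (m(U, s) = 4 + 5 = 9)
b = 10 (b = 9 + 1 = 10)
D = 1 (D = 1² = 1)
(D + a)/b = (1 + 41)/10 = (⅒)*42 = 21/5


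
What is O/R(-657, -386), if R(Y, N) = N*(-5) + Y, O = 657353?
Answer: 657353/1273 ≈ 516.38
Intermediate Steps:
R(Y, N) = Y - 5*N (R(Y, N) = -5*N + Y = Y - 5*N)
O/R(-657, -386) = 657353/(-657 - 5*(-386)) = 657353/(-657 + 1930) = 657353/1273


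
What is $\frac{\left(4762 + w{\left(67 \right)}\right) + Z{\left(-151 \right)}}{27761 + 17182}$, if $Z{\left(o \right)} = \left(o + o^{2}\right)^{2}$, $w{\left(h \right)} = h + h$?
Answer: $\frac{171009132}{14981} \approx 11415.0$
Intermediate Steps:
$w{\left(h \right)} = 2 h$
$\frac{\left(4762 + w{\left(67 \right)}\right) + Z{\left(-151 \right)}}{27761 + 17182} = \frac{\left(4762 + 2 \cdot 67\right) + \left(-151\right)^{2} \left(1 - 151\right)^{2}}{27761 + 17182} = \frac{\left(4762 + 134\right) + 22801 \left(-150\right)^{2}}{44943} = \left(4896 + 22801 \cdot 22500\right) \frac{1}{44943} = \left(4896 + 513022500\right) \frac{1}{44943} = 513027396 \cdot \frac{1}{44943} = \frac{171009132}{14981}$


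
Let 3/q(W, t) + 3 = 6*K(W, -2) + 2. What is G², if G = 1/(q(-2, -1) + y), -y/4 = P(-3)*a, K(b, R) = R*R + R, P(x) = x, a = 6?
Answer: 121/632025 ≈ 0.00019145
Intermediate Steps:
K(b, R) = R + R² (K(b, R) = R² + R = R + R²)
y = 72 (y = -(-12)*6 = -4*(-18) = 72)
q(W, t) = 3/11 (q(W, t) = 3/(-3 + (6*(-2*(1 - 2)) + 2)) = 3/(-3 + (6*(-2*(-1)) + 2)) = 3/(-3 + (6*2 + 2)) = 3/(-3 + (12 + 2)) = 3/(-3 + 14) = 3/11)
G = 11/795 (G = 1/(3/11 + 72) = 1/(795/11) = 11/795 ≈ 0.013836)
G² = (11/795)² = 121/632025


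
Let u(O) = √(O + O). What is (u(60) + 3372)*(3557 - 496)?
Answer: 10321692 + 6122*√30 ≈ 1.0355e+7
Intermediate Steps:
u(O) = √2*√O (u(O) = √(2*O) = √2*√O)
(u(60) + 3372)*(3557 - 496) = (√2*√60 + 3372)*(3557 - 496) = (√2*(2*√15) + 3372)*3061 = (2*√30 + 3372)*3061 = (3372 + 2*√30)*3061 = 10321692 + 6122*√30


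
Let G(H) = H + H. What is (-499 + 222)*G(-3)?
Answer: 1662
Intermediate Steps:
G(H) = 2*H
(-499 + 222)*G(-3) = (-499 + 222)*(2*(-3)) = -277*(-6) = 1662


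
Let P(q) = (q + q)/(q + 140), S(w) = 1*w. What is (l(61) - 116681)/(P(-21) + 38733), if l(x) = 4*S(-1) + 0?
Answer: -132243/43897 ≈ -3.0126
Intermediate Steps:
S(w) = w
P(q) = 2*q/(140 + q) (P(q) = (2*q)/(140 + q) = 2*q/(140 + q))
l(x) = -4 (l(x) = 4*(-1) + 0 = -4 + 0 = -4)
(l(61) - 116681)/(P(-21) + 38733) = (-4 - 116681)/(2*(-21)/(140 - 21) + 38733) = -116685/(2*(-21)/119 + 38733) = -116685/(2*(-21)*(1/119) + 38733) = -116685/(-6/17 + 38733) = -116685/658455/17 = -116685*17/658455 = -132243/43897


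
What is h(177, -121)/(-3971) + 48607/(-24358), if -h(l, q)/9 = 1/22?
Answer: -55870862/27999521 ≈ -1.9954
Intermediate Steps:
h(l, q) = -9/22
h(177, -121)/(-3971) + 48607/(-24358) = -9/22/(-3971) + 48607/(-24358) = -9/22*(-1/3971) + 48607*(-1/24358) = 9/87362 - 48607/24358 = -55870862/27999521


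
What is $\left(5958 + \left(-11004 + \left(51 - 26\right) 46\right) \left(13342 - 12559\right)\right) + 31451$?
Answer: $-7678273$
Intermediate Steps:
$\left(5958 + \left(-11004 + \left(51 - 26\right) 46\right) \left(13342 - 12559\right)\right) + 31451 = \left(5958 + \left(-11004 + 25 \cdot 46\right) 783\right) + 31451 = \left(5958 + \left(-11004 + 1150\right) 783\right) + 31451 = \left(5958 - 7715682\right) + 31451 = -7709724 + 31451 = -7678273$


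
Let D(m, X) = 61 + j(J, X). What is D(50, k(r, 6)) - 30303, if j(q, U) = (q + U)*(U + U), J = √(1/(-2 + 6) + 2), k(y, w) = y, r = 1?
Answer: -30237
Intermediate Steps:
J = 3/2 (J = √(1/4 + 2) = √(¼ + 2) = √(9/4) = 3/2 ≈ 1.5000)
j(q, U) = 2*U*(U + q) (j(q, U) = (U + q)*(2*U) = 2*U*(U + q))
D(m, X) = 61 + 2*X*(3/2 + X) (D(m, X) = 61 + 2*X*(X + 3/2) = 61 + 2*X*(3/2 + X))
D(50, k(r, 6)) - 30303 = (61 + 1*(3 + 2*1)) - 30303 = (61 + 1*(3 + 2)) - 30303 = (61 + 1*5) - 30303 = (61 + 5) - 30303 = 66 - 30303 = -30237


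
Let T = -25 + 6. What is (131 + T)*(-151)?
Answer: -16912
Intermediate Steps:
T = -19
(131 + T)*(-151) = (131 - 19)*(-151) = 112*(-151) = -16912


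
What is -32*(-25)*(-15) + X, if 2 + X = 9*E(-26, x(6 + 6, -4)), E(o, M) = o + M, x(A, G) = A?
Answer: -12128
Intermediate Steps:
E(o, M) = M + o
X = -128 (X = -2 + 9*((6 + 6) - 26) = -2 + 9*(12 - 26) = -2 + 9*(-14) = -2 - 126 = -128)
-32*(-25)*(-15) + X = -32*(-25)*(-15) - 128 = 800*(-15) - 128 = -12000 - 128 = -12128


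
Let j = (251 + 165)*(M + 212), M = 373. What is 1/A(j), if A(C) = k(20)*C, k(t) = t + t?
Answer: 1/9734400 ≈ 1.0273e-7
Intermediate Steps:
k(t) = 2*t
j = 243360 (j = (251 + 165)*(373 + 212) = 416*585 = 243360)
A(C) = 40*C (A(C) = (2*20)*C = 40*C)
1/A(j) = 1/(40*243360) = 1/9734400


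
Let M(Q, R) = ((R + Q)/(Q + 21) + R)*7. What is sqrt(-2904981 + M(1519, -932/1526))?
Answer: I*sqrt(169118835469885)/7630 ≈ 1704.4*I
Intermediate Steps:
M(Q, R) = 7*R + 7*(Q + R)/(21 + Q) (M(Q, R) = ((Q + R)/(21 + Q) + R)*7 = (R + (Q + R)/(21 + Q))*7 = 7*R + 7*(Q + R)/(21 + Q))
sqrt(-2904981 + M(1519, -932/1526)) = sqrt(-2904981 + 7*(1519 + 22*(-932/1526) + 1519*(-932/1526))/(21 + 1519)) = sqrt(-2904981 + 7*(1519 + 22*(-932*1/1526) + 1519*(-932*1/1526))/1540) = sqrt(-2904981 + 7*(1/1540)*(1519 + 22*(-466/763) + 1519*(-466/763))) = sqrt(-2904981 + 7*(1/1540)*(1519 - 10252/763 - 101122/109)) = sqrt(-2904981 + 7*(1/1540)*(440891/763)) = sqrt(-2904981 + 40081/15260) = sqrt(-44329969979/15260) = I*sqrt(169118835469885)/7630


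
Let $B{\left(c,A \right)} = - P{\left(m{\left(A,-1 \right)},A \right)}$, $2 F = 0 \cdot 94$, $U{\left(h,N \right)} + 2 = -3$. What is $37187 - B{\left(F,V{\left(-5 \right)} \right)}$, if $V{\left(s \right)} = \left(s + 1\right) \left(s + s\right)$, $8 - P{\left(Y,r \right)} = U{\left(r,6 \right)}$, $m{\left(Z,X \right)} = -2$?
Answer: $37200$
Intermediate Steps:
$U{\left(h,N \right)} = -5$ ($U{\left(h,N \right)} = -2 - 3 = -5$)
$P{\left(Y,r \right)} = 13$ ($P{\left(Y,r \right)} = 8 - -5 = 8 + 5 = 13$)
$F = 0$ ($F = \frac{0 \cdot 94}{2} = \frac{1}{2} \cdot 0 = 0$)
$V{\left(s \right)} = 2 s \left(1 + s\right)$ ($V{\left(s \right)} = \left(1 + s\right) 2 s = 2 s \left(1 + s\right)$)
$B{\left(c,A \right)} = -13$ ($B{\left(c,A \right)} = \left(-1\right) 13 = -13$)
$37187 - B{\left(F,V{\left(-5 \right)} \right)} = 37187 - -13 = 37187 + 13 = 37200$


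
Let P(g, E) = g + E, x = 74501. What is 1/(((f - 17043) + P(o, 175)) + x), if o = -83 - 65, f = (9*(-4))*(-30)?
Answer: 1/58565 ≈ 1.7075e-5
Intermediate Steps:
f = 1080 (f = -36*(-30) = 1080)
o = -148
P(g, E) = E + g
1/(((f - 17043) + P(o, 175)) + x) = 1/(((1080 - 17043) + (175 - 148)) + 74501) = 1/((-15963 + 27) + 74501) = 1/(-15936 + 74501) = 1/58565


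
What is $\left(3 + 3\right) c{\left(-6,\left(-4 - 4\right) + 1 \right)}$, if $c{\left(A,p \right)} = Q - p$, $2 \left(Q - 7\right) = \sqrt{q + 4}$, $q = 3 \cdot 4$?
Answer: $96$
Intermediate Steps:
$q = 12$
$Q = 9$ ($Q = 7 + \frac{\sqrt{12 + 4}}{2} = 7 + \frac{\sqrt{16}}{2} = 7 + \frac{1}{2} \cdot 4 = 7 + 2 = 9$)
$c{\left(A,p \right)} = 9 - p$
$\left(3 + 3\right) c{\left(-6,\left(-4 - 4\right) + 1 \right)} = \left(3 + 3\right) \left(9 - \left(\left(-4 - 4\right) + 1\right)\right) = 6 \left(9 - \left(-8 + 1\right)\right) = 6 \left(9 - -7\right) = 6 \left(9 + 7\right) = 6 \cdot 16 = 96$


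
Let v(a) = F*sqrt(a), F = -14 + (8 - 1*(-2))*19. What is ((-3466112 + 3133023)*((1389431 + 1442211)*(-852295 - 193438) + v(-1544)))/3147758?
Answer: 493161827813088577/1573879 - 58623664*I*sqrt(386)/1573879 ≈ 3.1334e+11 - 731.8*I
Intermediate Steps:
F = 176 (F = -14 + (8 + 2)*19 = -14 + 10*19 = -14 + 190 = 176)
v(a) = 176*sqrt(a)
((-3466112 + 3133023)*((1389431 + 1442211)*(-852295 - 193438) + v(-1544)))/3147758 = ((-3466112 + 3133023)*((1389431 + 1442211)*(-852295 - 193438) + 176*sqrt(-1544)))/3147758 = -333089*(2831642*(-1045733) + 176*(2*I*sqrt(386)))*(1/3147758) = -333089*(-2961141483586 + 352*I*sqrt(386))*(1/3147758) = (986323655626177154 - 117247328*I*sqrt(386))*(1/3147758) = 493161827813088577/1573879 - 58623664*I*sqrt(386)/1573879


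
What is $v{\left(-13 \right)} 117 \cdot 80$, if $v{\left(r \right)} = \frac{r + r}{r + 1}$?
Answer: $20280$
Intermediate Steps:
$v{\left(r \right)} = \frac{2 r}{1 + r}$
$v{\left(-13 \right)} 117 \cdot 80 = 2 \left(-13\right) \frac{1}{1 - 13} \cdot 117 \cdot 80 = 2 \left(-13\right) \frac{1}{-12} \cdot 117 \cdot 80 = 2 \left(-13\right) \left(- \frac{1}{12}\right) 117 \cdot 80 = \frac{13}{6} \cdot 117 \cdot 80 = \frac{507}{2} \cdot 80 = 20280$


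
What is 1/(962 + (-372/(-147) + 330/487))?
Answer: 23863/23032764 ≈ 0.0010360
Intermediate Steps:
1/(962 + (-372/(-147) + 330/487)) = 1/(962 + (-372*(-1/147) + 330*(1/487))) = 1/(962 + (124/49 + 330/487)) = 1/(962 + 76558/23863) = 1/(23032764/23863) = 23863/23032764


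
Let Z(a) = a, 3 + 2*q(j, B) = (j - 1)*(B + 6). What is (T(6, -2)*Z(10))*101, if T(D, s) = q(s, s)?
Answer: -7575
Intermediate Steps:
q(j, B) = -3/2 + (-1 + j)*(6 + B)/2 (q(j, B) = -3/2 + ((j - 1)*(B + 6))/2 = -3/2 + ((-1 + j)*(6 + B))/2 = -3/2 + (-1 + j)*(6 + B)/2)
T(D, s) = -9/2 + s²/2 + 5*s/2 (T(D, s) = -9/2 + 3*s - s/2 + s*s/2 = -9/2 + 3*s - s/2 + s²/2 = -9/2 + s²/2 + 5*s/2)
(T(6, -2)*Z(10))*101 = ((-9/2 + (½)*(-2)² + (5/2)*(-2))*10)*101 = ((-9/2 + (½)*4 - 5)*10)*101 = ((-9/2 + 2 - 5)*10)*101 = -15/2*10*101 = -75*101 = -7575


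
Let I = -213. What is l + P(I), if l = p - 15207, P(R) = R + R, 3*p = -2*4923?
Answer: -18915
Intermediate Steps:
p = -3282 (p = (-2*4923)/3 = (1/3)*(-9846) = -3282)
P(R) = 2*R
l = -18489 (l = -3282 - 15207 = -18489)
l + P(I) = -18489 + 2*(-213) = -18489 - 426 = -18915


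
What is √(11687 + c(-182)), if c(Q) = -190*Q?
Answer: √46267 ≈ 215.10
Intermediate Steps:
√(11687 + c(-182)) = √(11687 - 190*(-182)) = √(11687 + 34580) = √46267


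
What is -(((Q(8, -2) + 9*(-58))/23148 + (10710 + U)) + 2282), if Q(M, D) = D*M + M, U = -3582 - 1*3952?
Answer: -63170627/11574 ≈ -5458.0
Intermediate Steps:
U = -7534 (U = -3582 - 3952 = -7534)
Q(M, D) = M + D*M
-(((Q(8, -2) + 9*(-58))/23148 + (10710 + U)) + 2282) = -(((8*(1 - 2) + 9*(-58))/23148 + (10710 - 7534)) + 2282) = -(((8*(-1) - 522)*(1/23148) + 3176) + 2282) = -(((-8 - 522)*(1/23148) + 3176) + 2282) = -((-530*1/23148 + 3176) + 2282) = -((-265/11574 + 3176) + 2282) = -(36758759/11574 + 2282) = -1*63170627/11574 = -63170627/11574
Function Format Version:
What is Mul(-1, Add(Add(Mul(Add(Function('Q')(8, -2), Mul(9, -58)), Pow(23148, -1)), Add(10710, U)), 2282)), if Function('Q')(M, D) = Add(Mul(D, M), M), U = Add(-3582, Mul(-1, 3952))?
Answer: Rational(-63170627, 11574) ≈ -5458.0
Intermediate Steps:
U = -7534 (U = Add(-3582, -3952) = -7534)
Function('Q')(M, D) = Add(M, Mul(D, M))
Mul(-1, Add(Add(Mul(Add(Function('Q')(8, -2), Mul(9, -58)), Pow(23148, -1)), Add(10710, U)), 2282)) = Mul(-1, Add(Add(Mul(Add(Mul(8, Add(1, -2)), Mul(9, -58)), Pow(23148, -1)), Add(10710, -7534)), 2282)) = Mul(-1, Add(Add(Mul(Add(Mul(8, -1), -522), Rational(1, 23148)), 3176), 2282)) = Mul(-1, Add(Add(Mul(Add(-8, -522), Rational(1, 23148)), 3176), 2282)) = Mul(-1, Add(Add(Mul(-530, Rational(1, 23148)), 3176), 2282)) = Mul(-1, Add(Add(Rational(-265, 11574), 3176), 2282)) = Mul(-1, Add(Rational(36758759, 11574), 2282)) = Mul(-1, Rational(63170627, 11574)) = Rational(-63170627, 11574)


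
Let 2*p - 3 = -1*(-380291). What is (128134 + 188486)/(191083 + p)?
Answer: 31662/38123 ≈ 0.83052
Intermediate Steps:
p = 190147 (p = 3/2 + (-1*(-380291))/2 = 3/2 + (½)*380291 = 3/2 + 380291/2 = 190147)
(128134 + 188486)/(191083 + p) = (128134 + 188486)/(191083 + 190147) = 316620/381230 = 316620*(1/381230) = 31662/38123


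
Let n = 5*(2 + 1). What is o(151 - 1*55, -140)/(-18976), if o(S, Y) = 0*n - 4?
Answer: 1/4744 ≈ 0.00021079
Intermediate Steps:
n = 15 (n = 5*3 = 15)
o(S, Y) = -4 (o(S, Y) = 0*15 - 4 = 0 - 4 = -4)
o(151 - 1*55, -140)/(-18976) = -4/(-18976) = -4*(-1/18976) = 1/4744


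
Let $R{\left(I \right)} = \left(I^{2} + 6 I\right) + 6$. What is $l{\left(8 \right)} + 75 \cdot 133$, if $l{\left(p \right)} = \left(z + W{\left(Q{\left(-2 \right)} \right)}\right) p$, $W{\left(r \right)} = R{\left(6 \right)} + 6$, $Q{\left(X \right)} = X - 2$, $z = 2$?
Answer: $10663$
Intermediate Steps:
$R{\left(I \right)} = 6 + I^{2} + 6 I$
$Q{\left(X \right)} = -2 + X$
$W{\left(r \right)} = 84$ ($W{\left(r \right)} = \left(6 + 6^{2} + 6 \cdot 6\right) + 6 = \left(6 + 36 + 36\right) + 6 = 78 + 6 = 84$)
$l{\left(p \right)} = 86 p$ ($l{\left(p \right)} = \left(2 + 84\right) p = 86 p$)
$l{\left(8 \right)} + 75 \cdot 133 = 86 \cdot 8 + 75 \cdot 133 = 688 + 9975 = 10663$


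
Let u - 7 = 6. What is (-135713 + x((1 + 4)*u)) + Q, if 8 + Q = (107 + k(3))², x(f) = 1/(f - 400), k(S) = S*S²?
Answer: -39451276/335 ≈ -1.1777e+5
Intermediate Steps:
u = 13 (u = 7 + 6 = 13)
k(S) = S³
x(f) = 1/(-400 + f)
Q = 17948 (Q = -8 + (107 + 3³)² = -8 + (107 + 27)² = -8 + 134² = -8 + 17956 = 17948)
(-135713 + x((1 + 4)*u)) + Q = (-135713 + 1/(-400 + (1 + 4)*13)) + 17948 = (-135713 + 1/(-400 + 5*13)) + 17948 = (-135713 + 1/(-400 + 65)) + 17948 = (-135713 + 1/(-335)) + 17948 = (-135713 - 1/335) + 17948 = -45463856/335 + 17948 = -39451276/335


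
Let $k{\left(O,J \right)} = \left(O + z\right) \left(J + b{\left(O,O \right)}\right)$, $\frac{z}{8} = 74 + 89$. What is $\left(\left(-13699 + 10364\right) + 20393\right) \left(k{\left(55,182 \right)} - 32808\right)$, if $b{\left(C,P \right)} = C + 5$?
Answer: $5050362060$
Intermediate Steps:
$z = 1304$ ($z = 8 \left(74 + 89\right) = 8 \cdot 163 = 1304$)
$b{\left(C,P \right)} = 5 + C$
$k{\left(O,J \right)} = \left(1304 + O\right) \left(5 + J + O\right)$ ($k{\left(O,J \right)} = \left(O + 1304\right) \left(J + \left(5 + O\right)\right) = \left(1304 + O\right) \left(5 + J + O\right)$)
$\left(\left(-13699 + 10364\right) + 20393\right) \left(k{\left(55,182 \right)} - 32808\right) = \left(\left(-13699 + 10364\right) + 20393\right) \left(\left(6520 + 55^{2} + 1304 \cdot 182 + 1309 \cdot 55 + 182 \cdot 55\right) - 32808\right) = \left(-3335 + 20393\right) \left(\left(6520 + 3025 + 237328 + 71995 + 10010\right) - 32808\right) = 17058 \left(328878 - 32808\right) = 17058 \cdot 296070 = 5050362060$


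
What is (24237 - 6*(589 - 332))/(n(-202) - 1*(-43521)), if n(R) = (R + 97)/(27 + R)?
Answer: 37825/72536 ≈ 0.52147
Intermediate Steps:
n(R) = (97 + R)/(27 + R)
(24237 - 6*(589 - 332))/(n(-202) - 1*(-43521)) = (24237 - 6*(589 - 332))/((97 - 202)/(27 - 202) - 1*(-43521)) = (24237 - 6*257)/(-105/(-175) + 43521) = (24237 - 1*1542)/(-1/175*(-105) + 43521) = (24237 - 1542)/(⅗ + 43521) = 22695/(217608/5) = 22695*(5/217608) = 37825/72536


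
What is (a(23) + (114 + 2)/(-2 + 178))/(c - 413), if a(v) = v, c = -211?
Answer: -347/9152 ≈ -0.037915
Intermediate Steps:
(a(23) + (114 + 2)/(-2 + 178))/(c - 413) = (23 + (114 + 2)/(-2 + 178))/(-211 - 413) = (23 + 116/176)/(-624) = (23 + 116*(1/176))*(-1/624) = (23 + 29/44)*(-1/624) = (1041/44)*(-1/624) = -347/9152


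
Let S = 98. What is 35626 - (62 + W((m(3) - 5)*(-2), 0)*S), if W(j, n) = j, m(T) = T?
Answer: 35172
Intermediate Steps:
35626 - (62 + W((m(3) - 5)*(-2), 0)*S) = 35626 - (62 + ((3 - 5)*(-2))*98) = 35626 - (62 - 2*(-2)*98) = 35626 - (62 + 4*98) = 35626 - (62 + 392) = 35626 - 1*454 = 35626 - 454 = 35172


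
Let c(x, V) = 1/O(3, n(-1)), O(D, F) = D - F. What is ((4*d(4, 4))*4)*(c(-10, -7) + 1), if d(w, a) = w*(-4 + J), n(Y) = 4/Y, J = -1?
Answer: -2560/7 ≈ -365.71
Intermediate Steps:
d(w, a) = -5*w (d(w, a) = w*(-4 - 1) = w*(-5) = -5*w)
c(x, V) = ⅐ (c(x, V) = 1/(3 - 4/(-1)) = 1/(3 - 4*(-1)) = 1/(3 - 1*(-4)) = 1/(3 + 4) = 1/7 = ⅐)
((4*d(4, 4))*4)*(c(-10, -7) + 1) = ((4*(-5*4))*4)*(⅐ + 1) = ((4*(-20))*4)*(8/7) = -80*4*(8/7) = -320*8/7 = -2560/7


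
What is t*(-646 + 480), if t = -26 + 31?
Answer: -830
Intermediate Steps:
t = 5
t*(-646 + 480) = 5*(-646 + 480) = 5*(-166) = -830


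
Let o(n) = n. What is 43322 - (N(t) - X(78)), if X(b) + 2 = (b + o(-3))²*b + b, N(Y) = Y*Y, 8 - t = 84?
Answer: 476372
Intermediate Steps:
t = -76 (t = 8 - 1*84 = 8 - 84 = -76)
N(Y) = Y²
X(b) = -2 + b + b*(-3 + b)² (X(b) = -2 + ((b - 3)²*b + b) = -2 + ((-3 + b)²*b + b) = -2 + (b*(-3 + b)² + b) = -2 + (b + b*(-3 + b)²) = -2 + b + b*(-3 + b)²)
43322 - (N(t) - X(78)) = 43322 - ((-76)² - (-2 + 78 + 78*(-3 + 78)²)) = 43322 - (5776 - (-2 + 78 + 78*75²)) = 43322 - (5776 - (-2 + 78 + 78*5625)) = 43322 - (5776 - (-2 + 78 + 438750)) = 43322 - (5776 - 1*438826) = 43322 - (5776 - 438826) = 43322 - 1*(-433050) = 43322 + 433050 = 476372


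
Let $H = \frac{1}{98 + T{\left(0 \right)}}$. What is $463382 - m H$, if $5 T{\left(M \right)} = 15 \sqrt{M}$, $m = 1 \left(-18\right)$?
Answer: $\frac{22705727}{49} \approx 4.6338 \cdot 10^{5}$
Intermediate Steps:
$m = -18$
$T{\left(M \right)} = 3 \sqrt{M}$ ($T{\left(M \right)} = \frac{15 \sqrt{M}}{5} = 3 \sqrt{M}$)
$H = \frac{1}{98}$ ($H = \frac{1}{98 + 3 \sqrt{0}} = \frac{1}{98 + 3 \cdot 0} = \frac{1}{98 + 0} = \frac{1}{98} \approx 0.010204$)
$463382 - m H = 463382 - \left(-18\right) \frac{1}{98} = 463382 - - \frac{9}{49} = 463382 + \frac{9}{49} = \frac{22705727}{49}$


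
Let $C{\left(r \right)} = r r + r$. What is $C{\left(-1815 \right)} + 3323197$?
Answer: $6615607$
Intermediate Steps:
$C{\left(r \right)} = r + r^{2}$ ($C{\left(r \right)} = r^{2} + r = r + r^{2}$)
$C{\left(-1815 \right)} + 3323197 = - 1815 \left(1 - 1815\right) + 3323197 = \left(-1815\right) \left(-1814\right) + 3323197 = 3292410 + 3323197 = 6615607$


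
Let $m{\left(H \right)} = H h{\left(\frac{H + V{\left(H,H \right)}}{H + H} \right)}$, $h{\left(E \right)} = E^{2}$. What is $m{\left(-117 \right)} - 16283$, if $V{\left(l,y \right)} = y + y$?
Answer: $- \frac{66185}{4} \approx -16546.0$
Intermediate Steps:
$V{\left(l,y \right)} = 2 y$
$m{\left(H \right)} = \frac{9 H}{4}$ ($m{\left(H \right)} = H \left(\frac{H + 2 H}{H + H}\right)^{2} = H \left(\frac{3 H}{2 H}\right)^{2} = H \left(3 H \frac{1}{2 H}\right)^{2} = H \left(\frac{3}{2}\right)^{2} = H \frac{9}{4} = \frac{9 H}{4}$)
$m{\left(-117 \right)} - 16283 = \frac{9}{4} \left(-117\right) - 16283 = - \frac{1053}{4} - 16283 = - \frac{66185}{4}$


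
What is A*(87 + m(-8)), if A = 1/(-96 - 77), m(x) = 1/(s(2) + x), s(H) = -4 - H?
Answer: -1217/2422 ≈ -0.50248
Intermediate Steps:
m(x) = 1/(-6 + x) (m(x) = 1/((-4 - 1*2) + x) = 1/((-4 - 2) + x) = 1/(-6 + x))
A = -1/173 (A = 1/(-173) = -1/173 ≈ -0.0057803)
A*(87 + m(-8)) = -(87 + 1/(-6 - 8))/173 = -(87 + 1/(-14))/173 = -(87 - 1/14)/173 = -1/173*1217/14 = -1217/2422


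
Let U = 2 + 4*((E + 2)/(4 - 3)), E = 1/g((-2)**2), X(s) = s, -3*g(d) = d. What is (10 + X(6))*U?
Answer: 112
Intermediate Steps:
g(d) = -d/3
E = -3/4 (E = 1/(-1/3*(-2)**2) = 1/(-1/3*4) = 1/(-4/3) = -3/4 ≈ -0.75000)
U = 7 (U = 2 + 4*((-3/4 + 2)/(4 - 3)) = 2 + 4*((5/4)/1) = 2 + 4*((5/4)*1) = 2 + 4*(5/4) = 2 + 5 = 7)
(10 + X(6))*U = (10 + 6)*7 = 16*7 = 112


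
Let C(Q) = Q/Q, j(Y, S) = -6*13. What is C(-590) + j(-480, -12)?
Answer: -77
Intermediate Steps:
j(Y, S) = -78
C(Q) = 1
C(-590) + j(-480, -12) = 1 - 78 = -77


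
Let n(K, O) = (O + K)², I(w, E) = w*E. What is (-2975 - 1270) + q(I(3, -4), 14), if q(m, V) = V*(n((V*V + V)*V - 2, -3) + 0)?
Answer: 120594905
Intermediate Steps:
I(w, E) = E*w
n(K, O) = (K + O)²
q(m, V) = V*(-5 + V*(V + V²))² (q(m, V) = V*((((V*V + V)*V - 2) - 3)² + 0) = V*((((V² + V)*V - 2) - 3)² + 0) = V*((((V + V²)*V - 2) - 3)² + 0) = V*(((V*(V + V²) - 2) - 3)² + 0) = V*(((-2 + V*(V + V²)) - 3)² + 0) = V*((-5 + V*(V + V²))² + 0) = V*(-5 + V*(V + V²))²)
(-2975 - 1270) + q(I(3, -4), 14) = (-2975 - 1270) + 14*(-5 + 14² + 14³)² = -4245 + 14*(-5 + 196 + 2744)² = -4245 + 14*2935² = -4245 + 14*8614225 = -4245 + 120599150 = 120594905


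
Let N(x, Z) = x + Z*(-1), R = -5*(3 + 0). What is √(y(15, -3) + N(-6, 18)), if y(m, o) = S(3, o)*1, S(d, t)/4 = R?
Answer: 2*I*√21 ≈ 9.1651*I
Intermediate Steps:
R = -15 (R = -5*3 = -15)
S(d, t) = -60 (S(d, t) = 4*(-15) = -60)
y(m, o) = -60 (y(m, o) = -60*1 = -60)
N(x, Z) = x - Z
√(y(15, -3) + N(-6, 18)) = √(-60 + (-6 - 1*18)) = √(-60 + (-6 - 18)) = √(-60 - 24) = √(-84) = 2*I*√21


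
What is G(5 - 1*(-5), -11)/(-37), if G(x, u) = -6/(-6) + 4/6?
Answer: -5/111 ≈ -0.045045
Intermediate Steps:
G(x, u) = 5/3 (G(x, u) = -6*(-1/6) + 4*(1/6) = 1 + 2/3 = 5/3)
G(5 - 1*(-5), -11)/(-37) = (5/3)/(-37) = (5/3)*(-1/37) = -5/111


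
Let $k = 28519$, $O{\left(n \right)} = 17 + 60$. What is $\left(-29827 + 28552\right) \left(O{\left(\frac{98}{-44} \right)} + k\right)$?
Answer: $-36459900$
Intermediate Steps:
$O{\left(n \right)} = 77$
$\left(-29827 + 28552\right) \left(O{\left(\frac{98}{-44} \right)} + k\right) = \left(-29827 + 28552\right) \left(77 + 28519\right) = \left(-1275\right) 28596 = -36459900$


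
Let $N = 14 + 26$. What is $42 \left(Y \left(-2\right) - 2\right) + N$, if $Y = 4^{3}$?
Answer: $-5420$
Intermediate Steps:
$Y = 64$
$N = 40$
$42 \left(Y \left(-2\right) - 2\right) + N = 42 \left(64 \left(-2\right) - 2\right) + 40 = 42 \left(-128 - 2\right) + 40 = 42 \left(-130\right) + 40 = -5460 + 40 = -5420$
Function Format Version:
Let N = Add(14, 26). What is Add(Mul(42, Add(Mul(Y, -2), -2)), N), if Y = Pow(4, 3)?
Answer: -5420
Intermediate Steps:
Y = 64
N = 40
Add(Mul(42, Add(Mul(Y, -2), -2)), N) = Add(Mul(42, Add(Mul(64, -2), -2)), 40) = Add(Mul(42, Add(-128, -2)), 40) = Add(Mul(42, -130), 40) = Add(-5460, 40) = -5420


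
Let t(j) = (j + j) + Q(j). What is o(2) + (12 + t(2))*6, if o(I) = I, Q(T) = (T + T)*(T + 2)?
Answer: 194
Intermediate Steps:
Q(T) = 2*T*(2 + T) (Q(T) = (2*T)*(2 + T) = 2*T*(2 + T))
t(j) = 2*j + 2*j*(2 + j) (t(j) = (j + j) + 2*j*(2 + j) = 2*j + 2*j*(2 + j))
o(2) + (12 + t(2))*6 = 2 + (12 + 2*2*(3 + 2))*6 = 2 + (12 + 2*2*5)*6 = 2 + (12 + 20)*6 = 2 + 32*6 = 2 + 192 = 194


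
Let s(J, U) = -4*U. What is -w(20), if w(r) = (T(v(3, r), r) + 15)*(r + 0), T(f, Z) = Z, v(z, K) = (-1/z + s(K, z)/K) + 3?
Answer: -700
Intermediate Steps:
v(z, K) = 3 - 1/z - 4*z/K (v(z, K) = (-1/z + (-4*z)/K) + 3 = (-1/z - 4*z/K) + 3 = 3 - 1/z - 4*z/K)
w(r) = r*(15 + r) (w(r) = (r + 15)*(r + 0) = (15 + r)*r = r*(15 + r))
-w(20) = -20*(15 + 20) = -20*35 = -1*700 = -700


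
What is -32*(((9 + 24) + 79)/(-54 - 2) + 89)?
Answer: -2784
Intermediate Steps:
-32*(((9 + 24) + 79)/(-54 - 2) + 89) = -32*((33 + 79)/(-56) + 89) = -32*(112*(-1/56) + 89) = -32*(-2 + 89) = -32*87 = -2784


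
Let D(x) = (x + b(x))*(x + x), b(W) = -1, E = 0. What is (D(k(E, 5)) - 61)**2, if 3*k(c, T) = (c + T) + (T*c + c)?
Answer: 279841/81 ≈ 3454.8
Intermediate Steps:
k(c, T) = T/3 + 2*c/3 + T*c/3 (k(c, T) = ((c + T) + (T*c + c))/3 = ((T + c) + (c + T*c))/3 = (T + 2*c + T*c)/3 = T/3 + 2*c/3 + T*c/3)
D(x) = 2*x*(-1 + x) (D(x) = (x - 1)*(x + x) = (-1 + x)*(2*x) = 2*x*(-1 + x))
(D(k(E, 5)) - 61)**2 = (2*((1/3)*5 + (2/3)*0 + (1/3)*5*0)*(-1 + ((1/3)*5 + (2/3)*0 + (1/3)*5*0)) - 61)**2 = (2*(5/3 + 0 + 0)*(-1 + (5/3 + 0 + 0)) - 61)**2 = (2*(5/3)*(-1 + 5/3) - 61)**2 = (2*(5/3)*(2/3) - 61)**2 = (20/9 - 61)**2 = (-529/9)**2 = 279841/81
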